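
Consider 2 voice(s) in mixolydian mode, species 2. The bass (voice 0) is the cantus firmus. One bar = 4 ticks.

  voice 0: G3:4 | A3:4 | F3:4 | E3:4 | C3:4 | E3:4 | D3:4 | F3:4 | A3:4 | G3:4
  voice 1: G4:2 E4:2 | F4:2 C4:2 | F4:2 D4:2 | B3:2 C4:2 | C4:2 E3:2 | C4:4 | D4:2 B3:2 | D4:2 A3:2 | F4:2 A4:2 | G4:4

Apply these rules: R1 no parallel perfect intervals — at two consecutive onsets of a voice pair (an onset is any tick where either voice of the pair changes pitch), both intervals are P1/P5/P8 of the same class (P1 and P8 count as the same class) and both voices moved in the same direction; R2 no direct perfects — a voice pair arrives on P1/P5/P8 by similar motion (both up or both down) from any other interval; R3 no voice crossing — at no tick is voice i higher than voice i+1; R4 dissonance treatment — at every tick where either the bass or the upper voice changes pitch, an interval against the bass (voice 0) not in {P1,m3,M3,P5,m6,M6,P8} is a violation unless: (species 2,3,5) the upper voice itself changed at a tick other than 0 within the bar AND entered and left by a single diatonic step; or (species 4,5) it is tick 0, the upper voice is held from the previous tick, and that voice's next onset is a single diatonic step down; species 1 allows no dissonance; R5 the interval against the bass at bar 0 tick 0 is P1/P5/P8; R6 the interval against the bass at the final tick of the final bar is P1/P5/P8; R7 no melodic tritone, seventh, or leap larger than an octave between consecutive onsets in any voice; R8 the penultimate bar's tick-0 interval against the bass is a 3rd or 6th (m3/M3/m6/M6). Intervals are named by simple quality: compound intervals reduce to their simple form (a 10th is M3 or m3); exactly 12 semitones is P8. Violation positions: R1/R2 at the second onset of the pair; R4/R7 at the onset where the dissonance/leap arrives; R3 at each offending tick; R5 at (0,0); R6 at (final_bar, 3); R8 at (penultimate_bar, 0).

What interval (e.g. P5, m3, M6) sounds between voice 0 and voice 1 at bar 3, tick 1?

voice 0=E3 voice 1=B3 -> P5

P5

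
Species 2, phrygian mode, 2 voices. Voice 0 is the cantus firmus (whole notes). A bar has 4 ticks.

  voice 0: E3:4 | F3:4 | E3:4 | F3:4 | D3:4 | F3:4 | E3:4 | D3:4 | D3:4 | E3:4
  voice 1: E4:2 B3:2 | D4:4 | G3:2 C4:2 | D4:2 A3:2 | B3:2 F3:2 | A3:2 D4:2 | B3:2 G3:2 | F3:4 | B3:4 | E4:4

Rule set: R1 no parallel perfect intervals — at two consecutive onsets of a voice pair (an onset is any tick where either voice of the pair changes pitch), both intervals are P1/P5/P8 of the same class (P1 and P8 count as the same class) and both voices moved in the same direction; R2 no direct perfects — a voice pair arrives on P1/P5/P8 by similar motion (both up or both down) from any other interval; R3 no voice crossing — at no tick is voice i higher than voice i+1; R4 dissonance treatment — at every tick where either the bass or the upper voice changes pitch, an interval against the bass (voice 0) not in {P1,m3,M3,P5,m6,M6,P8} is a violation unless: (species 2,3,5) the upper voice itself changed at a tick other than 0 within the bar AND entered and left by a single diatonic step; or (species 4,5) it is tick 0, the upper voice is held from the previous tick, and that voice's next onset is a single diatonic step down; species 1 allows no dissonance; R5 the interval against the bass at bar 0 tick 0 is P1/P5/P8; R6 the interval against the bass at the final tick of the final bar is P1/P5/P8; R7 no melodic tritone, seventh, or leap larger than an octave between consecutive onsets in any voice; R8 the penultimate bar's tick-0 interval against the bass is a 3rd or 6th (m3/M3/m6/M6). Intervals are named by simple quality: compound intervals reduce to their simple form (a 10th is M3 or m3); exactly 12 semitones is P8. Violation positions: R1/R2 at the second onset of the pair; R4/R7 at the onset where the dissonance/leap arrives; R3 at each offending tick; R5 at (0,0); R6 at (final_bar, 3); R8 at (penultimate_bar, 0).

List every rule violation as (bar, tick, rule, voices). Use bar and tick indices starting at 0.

bar 0: v0=E3 v1=E4 downbeat P8
bar 1: v0=F3 v1=D4 downbeat M6
bar 2: v0=E3 v1=G3 downbeat m3
bar 3: v0=F3 v1=D4 downbeat M6
bar 4: v0=D3 v1=B3 downbeat M6
bar 5: v0=F3 v1=A3 downbeat M3
bar 6: v0=E3 v1=B3 downbeat P5
bar 7: v0=D3 v1=F3 downbeat m3
bar 8: v0=D3 v1=B3 downbeat M6
bar 9: v0=E3 v1=E4 downbeat P8
  -> R7 @ bar 4 tick 2 v(1,): B3->F3 leap 6st
  -> R2 @ bar 6 tick 0 v(0, 1): F3/D4 M6 -> E3/B3 P5 similar
  -> R7 @ bar 8 tick 0 v(1,): F3->B3 leap 6st
  -> R2 @ bar 9 tick 0 v(0, 1): D3/B3 M6 -> E3/E4 P8 similar

(4, 2, R7, (1,))
(6, 0, R2, (0, 1))
(8, 0, R7, (1,))
(9, 0, R2, (0, 1))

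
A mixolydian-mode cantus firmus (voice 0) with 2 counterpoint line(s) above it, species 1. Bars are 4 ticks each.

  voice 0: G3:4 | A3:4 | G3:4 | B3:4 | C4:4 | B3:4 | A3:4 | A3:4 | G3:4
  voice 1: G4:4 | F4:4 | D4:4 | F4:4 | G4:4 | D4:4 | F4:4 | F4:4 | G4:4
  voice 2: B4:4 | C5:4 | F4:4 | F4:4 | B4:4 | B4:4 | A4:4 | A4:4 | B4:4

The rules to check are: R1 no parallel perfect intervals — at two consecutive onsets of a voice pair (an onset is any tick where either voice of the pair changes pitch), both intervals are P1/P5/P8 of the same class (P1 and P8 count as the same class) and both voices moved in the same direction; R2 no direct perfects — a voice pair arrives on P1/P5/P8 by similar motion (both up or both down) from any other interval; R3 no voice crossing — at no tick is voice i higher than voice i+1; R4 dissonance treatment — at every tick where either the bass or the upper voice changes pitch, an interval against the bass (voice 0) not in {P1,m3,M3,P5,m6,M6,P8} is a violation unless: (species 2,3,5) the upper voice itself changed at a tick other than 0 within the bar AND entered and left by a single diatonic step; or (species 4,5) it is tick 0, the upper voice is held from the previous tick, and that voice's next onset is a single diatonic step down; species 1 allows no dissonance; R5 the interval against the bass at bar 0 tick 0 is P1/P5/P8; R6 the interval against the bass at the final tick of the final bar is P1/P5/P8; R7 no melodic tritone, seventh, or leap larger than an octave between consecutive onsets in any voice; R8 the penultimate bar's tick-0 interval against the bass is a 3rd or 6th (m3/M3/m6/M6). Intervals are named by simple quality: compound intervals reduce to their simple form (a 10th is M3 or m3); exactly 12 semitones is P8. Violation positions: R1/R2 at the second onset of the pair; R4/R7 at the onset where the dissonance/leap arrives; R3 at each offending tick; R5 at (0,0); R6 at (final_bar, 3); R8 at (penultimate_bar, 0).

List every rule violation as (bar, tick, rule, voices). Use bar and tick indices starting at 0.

(0, 0, R5, (0, 2))
(2, 0, R2, (0, 1))
(2, 0, R4, (0, 2))
(3, 0, R4, (0, 1))
(3, 0, R4, (0, 2))
(4, 0, R2, (0, 1))
(4, 0, R4, (0, 2))
(4, 0, R7, (2,))
(6, 0, R1, (0, 2))
(7, 0, R8, (0, 2))
(8, 3, R6, (0, 2))

bar 0: v0=G3 v1=G4 v2=B4 downbeat M3
bar 1: v0=A3 v1=F4 v2=C5 downbeat m3
bar 2: v0=G3 v1=D4 v2=F4 downbeat m7
bar 3: v0=B3 v1=F4 v2=F4 downbeat TT
bar 4: v0=C4 v1=G4 v2=B4 downbeat M7
bar 5: v0=B3 v1=D4 v2=B4 downbeat P8
bar 6: v0=A3 v1=F4 v2=A4 downbeat P8
bar 7: v0=A3 v1=F4 v2=A4 downbeat P8
bar 8: v0=G3 v1=G4 v2=B4 downbeat M3
  -> R5 @ bar 0 tick 0 v(0, 2): opens on M3
  -> R2 @ bar 2 tick 0 v(0, 1): A3/F4 m6 -> G3/D4 P5 similar
  -> R4 @ bar 2 tick 0 v(0, 2): G3/F4 m7 untreated
  -> R4 @ bar 3 tick 0 v(0, 1): B3/F4 TT untreated
  -> R4 @ bar 3 tick 0 v(0, 2): B3/F4 TT untreated
  -> R2 @ bar 4 tick 0 v(0, 1): B3/F4 TT -> C4/G4 P5 similar
  -> R4 @ bar 4 tick 0 v(0, 2): C4/B4 M7 untreated
  -> R7 @ bar 4 tick 0 v(2,): F4->B4 leap 6st
  -> R1 @ bar 6 tick 0 v(0, 2): B3/B4 P8 -> A3/A4 P8 similar
  -> R8 @ bar 7 tick 0 v(0, 2): penult P8 not 3rd/6th
  -> R6 @ bar 8 tick 3 v(0, 2): closes on M3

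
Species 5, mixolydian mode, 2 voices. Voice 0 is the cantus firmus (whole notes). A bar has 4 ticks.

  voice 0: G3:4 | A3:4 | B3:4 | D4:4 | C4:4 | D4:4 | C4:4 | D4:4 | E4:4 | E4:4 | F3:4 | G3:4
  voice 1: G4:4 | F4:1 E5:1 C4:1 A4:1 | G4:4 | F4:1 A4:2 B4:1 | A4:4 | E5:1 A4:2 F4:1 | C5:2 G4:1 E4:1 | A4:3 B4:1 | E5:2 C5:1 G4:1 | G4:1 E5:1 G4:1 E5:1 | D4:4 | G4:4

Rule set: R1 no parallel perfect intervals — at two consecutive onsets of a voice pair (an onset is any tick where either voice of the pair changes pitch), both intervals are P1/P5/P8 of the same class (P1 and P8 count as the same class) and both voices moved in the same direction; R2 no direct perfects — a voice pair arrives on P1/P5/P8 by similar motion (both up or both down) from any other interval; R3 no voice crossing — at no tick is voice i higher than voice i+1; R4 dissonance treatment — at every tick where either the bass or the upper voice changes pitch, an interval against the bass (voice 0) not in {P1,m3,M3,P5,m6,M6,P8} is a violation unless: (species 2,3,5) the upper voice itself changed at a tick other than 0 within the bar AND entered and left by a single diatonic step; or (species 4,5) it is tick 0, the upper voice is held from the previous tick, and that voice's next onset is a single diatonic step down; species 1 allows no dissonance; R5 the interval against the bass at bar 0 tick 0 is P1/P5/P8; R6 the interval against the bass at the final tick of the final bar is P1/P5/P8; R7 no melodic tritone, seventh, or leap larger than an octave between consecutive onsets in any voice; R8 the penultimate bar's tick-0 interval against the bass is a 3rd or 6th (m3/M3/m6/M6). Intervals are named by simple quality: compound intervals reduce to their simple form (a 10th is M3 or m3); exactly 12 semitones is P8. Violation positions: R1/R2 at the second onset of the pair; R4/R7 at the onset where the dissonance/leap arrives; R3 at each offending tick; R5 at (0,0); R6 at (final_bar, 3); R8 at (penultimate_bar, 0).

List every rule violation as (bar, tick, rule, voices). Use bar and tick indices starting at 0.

bar 0: v0=G3 v1=G4 downbeat P8
bar 1: v0=A3 v1=F4 downbeat m6
bar 2: v0=B3 v1=G4 downbeat m6
bar 3: v0=D4 v1=F4 downbeat m3
bar 4: v0=C4 v1=A4 downbeat M6
bar 5: v0=D4 v1=E5 downbeat M2
bar 6: v0=C4 v1=C5 downbeat P8
bar 7: v0=D4 v1=A4 downbeat P5
bar 8: v0=E4 v1=E5 downbeat P8
bar 9: v0=E4 v1=G4 downbeat m3
bar 10: v0=F3 v1=D4 downbeat M6
bar 11: v0=G3 v1=G4 downbeat P8
  -> R7 @ bar 1 tick 1 v(1,): F4->E5 leap 11st
  -> R7 @ bar 1 tick 2 v(1,): E5->C4 leap 16st
  -> R4 @ bar 5 tick 0 v(0, 1): D4/E5 M2 untreated
  -> R2 @ bar 7 tick 0 v(0, 1): C4/E4 M3 -> D4/A4 P5 similar
  -> R2 @ bar 8 tick 0 v(0, 1): D4/B4 M6 -> E4/E5 P8 similar
  -> R7 @ bar 10 tick 0 v(0,): E4->F3 leap 11st
  -> R7 @ bar 10 tick 0 v(1,): E5->D4 leap 14st
  -> R2 @ bar 11 tick 0 v(0, 1): F3/D4 M6 -> G3/G4 P8 similar

(1, 1, R7, (1,))
(1, 2, R7, (1,))
(5, 0, R4, (0, 1))
(7, 0, R2, (0, 1))
(8, 0, R2, (0, 1))
(10, 0, R7, (0,))
(10, 0, R7, (1,))
(11, 0, R2, (0, 1))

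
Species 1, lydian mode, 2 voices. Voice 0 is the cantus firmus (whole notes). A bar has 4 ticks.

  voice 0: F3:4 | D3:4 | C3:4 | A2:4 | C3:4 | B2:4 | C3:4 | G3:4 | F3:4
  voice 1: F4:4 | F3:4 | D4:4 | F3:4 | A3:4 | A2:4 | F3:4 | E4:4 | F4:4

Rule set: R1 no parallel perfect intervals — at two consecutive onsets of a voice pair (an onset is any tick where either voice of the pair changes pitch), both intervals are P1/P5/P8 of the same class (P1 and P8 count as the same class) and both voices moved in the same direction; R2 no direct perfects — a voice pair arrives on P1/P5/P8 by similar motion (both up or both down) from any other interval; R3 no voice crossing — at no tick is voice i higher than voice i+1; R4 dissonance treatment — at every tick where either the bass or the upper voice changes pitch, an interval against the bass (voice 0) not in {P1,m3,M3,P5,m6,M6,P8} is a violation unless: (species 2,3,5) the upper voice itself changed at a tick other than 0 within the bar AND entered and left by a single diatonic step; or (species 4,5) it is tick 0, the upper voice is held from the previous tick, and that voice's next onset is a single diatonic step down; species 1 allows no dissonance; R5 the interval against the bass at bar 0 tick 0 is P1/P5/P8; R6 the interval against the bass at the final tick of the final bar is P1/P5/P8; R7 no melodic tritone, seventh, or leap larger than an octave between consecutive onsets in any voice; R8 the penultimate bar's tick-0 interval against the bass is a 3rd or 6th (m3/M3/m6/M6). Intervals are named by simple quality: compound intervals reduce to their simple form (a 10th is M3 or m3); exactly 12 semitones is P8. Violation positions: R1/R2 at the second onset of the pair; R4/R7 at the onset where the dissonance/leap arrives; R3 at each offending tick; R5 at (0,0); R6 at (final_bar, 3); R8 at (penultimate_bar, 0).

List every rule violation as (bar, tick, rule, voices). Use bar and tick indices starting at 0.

(2, 0, R4, (0, 1))
(5, 0, R3, (0, 1))
(5, 0, R4, (0, 1))
(5, 1, R3, (0, 1))
(5, 2, R3, (0, 1))
(5, 3, R3, (0, 1))
(6, 0, R4, (0, 1))
(7, 0, R7, (1,))

bar 0: v0=F3 v1=F4 downbeat P8
bar 1: v0=D3 v1=F3 downbeat m3
bar 2: v0=C3 v1=D4 downbeat M2
bar 3: v0=A2 v1=F3 downbeat m6
bar 4: v0=C3 v1=A3 downbeat M6
bar 5: v0=B2 v1=A2 downbeat M2
bar 6: v0=C3 v1=F3 downbeat P4
bar 7: v0=G3 v1=E4 downbeat M6
bar 8: v0=F3 v1=F4 downbeat P8
  -> R4 @ bar 2 tick 0 v(0, 1): C3/D4 M2 untreated
  -> R3 @ bar 5 tick 0 v(0, 1): B2 above A2
  -> R4 @ bar 5 tick 0 v(0, 1): B2/A2 M2 untreated
  -> R3 @ bar 5 tick 1 v(0, 1): B2 above A2
  -> R3 @ bar 5 tick 2 v(0, 1): B2 above A2
  -> R3 @ bar 5 tick 3 v(0, 1): B2 above A2
  -> R4 @ bar 6 tick 0 v(0, 1): C3/F3 P4 untreated
  -> R7 @ bar 7 tick 0 v(1,): F3->E4 leap 11st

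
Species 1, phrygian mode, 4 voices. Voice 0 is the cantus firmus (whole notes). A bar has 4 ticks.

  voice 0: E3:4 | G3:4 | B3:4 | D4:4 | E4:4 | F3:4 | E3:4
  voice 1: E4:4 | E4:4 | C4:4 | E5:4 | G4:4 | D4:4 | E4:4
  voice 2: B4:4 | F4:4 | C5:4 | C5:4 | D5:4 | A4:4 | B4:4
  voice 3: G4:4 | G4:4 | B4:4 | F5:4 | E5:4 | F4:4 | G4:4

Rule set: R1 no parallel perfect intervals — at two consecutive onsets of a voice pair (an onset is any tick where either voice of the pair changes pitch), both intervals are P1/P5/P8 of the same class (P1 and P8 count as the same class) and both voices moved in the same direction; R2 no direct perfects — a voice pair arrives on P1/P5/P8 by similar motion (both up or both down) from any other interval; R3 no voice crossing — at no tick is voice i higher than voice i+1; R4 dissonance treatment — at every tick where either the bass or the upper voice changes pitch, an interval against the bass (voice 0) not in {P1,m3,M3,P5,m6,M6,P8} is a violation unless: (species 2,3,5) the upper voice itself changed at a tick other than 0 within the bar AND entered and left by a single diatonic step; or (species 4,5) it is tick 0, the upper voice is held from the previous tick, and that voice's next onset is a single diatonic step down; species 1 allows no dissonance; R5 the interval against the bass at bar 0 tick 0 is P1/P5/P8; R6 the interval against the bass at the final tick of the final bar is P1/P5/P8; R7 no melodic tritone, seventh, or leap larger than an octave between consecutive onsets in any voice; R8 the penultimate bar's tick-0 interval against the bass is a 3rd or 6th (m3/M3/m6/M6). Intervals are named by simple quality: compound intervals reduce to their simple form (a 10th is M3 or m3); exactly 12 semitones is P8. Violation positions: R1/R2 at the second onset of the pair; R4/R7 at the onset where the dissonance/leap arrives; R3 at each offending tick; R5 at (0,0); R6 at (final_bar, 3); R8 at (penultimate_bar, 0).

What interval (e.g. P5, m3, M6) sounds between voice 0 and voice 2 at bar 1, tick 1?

m7

voice 0=G3 voice 2=F4 -> m7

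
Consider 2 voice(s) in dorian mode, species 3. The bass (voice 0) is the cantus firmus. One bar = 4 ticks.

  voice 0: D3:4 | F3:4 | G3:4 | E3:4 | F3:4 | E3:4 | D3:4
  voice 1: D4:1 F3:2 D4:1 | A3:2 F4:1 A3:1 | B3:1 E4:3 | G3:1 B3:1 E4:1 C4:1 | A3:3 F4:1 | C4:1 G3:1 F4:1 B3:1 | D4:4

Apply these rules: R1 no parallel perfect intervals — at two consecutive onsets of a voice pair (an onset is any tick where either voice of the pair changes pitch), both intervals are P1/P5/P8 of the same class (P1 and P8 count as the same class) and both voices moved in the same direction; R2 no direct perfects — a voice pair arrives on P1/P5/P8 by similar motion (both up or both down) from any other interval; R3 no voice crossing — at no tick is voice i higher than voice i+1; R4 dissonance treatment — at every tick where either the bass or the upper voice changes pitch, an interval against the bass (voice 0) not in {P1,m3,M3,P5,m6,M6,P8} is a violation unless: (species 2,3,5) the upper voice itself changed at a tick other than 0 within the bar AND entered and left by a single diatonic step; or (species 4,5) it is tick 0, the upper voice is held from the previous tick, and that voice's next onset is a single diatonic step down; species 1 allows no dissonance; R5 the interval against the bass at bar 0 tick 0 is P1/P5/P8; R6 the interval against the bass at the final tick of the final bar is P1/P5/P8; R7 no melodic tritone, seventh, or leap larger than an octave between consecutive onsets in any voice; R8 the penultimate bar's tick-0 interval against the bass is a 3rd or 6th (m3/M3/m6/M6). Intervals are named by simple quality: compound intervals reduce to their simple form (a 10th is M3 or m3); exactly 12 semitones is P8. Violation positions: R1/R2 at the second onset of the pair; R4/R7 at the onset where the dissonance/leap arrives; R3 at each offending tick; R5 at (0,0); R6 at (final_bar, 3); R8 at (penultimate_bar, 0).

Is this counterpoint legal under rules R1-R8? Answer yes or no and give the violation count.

No (3 violations)

bar 0: v0=D3 v1=D4 (P8)
bar 1: v0=F3 v1=A3 (M3)
bar 2: v0=G3 v1=B3 (M3)
bar 3: v0=E3 v1=G3 (m3)
bar 4: v0=F3 v1=A3 (M3)
bar 5: v0=E3 v1=C4 (m6)
bar 6: v0=D3 v1=D4 (P8)
  R4 @ bar5.2: E3/F4 m2 untreated
  R7 @ bar5.2: G3->F4 leap 10st
  R7 @ bar5.3: F4->B3 leap 6st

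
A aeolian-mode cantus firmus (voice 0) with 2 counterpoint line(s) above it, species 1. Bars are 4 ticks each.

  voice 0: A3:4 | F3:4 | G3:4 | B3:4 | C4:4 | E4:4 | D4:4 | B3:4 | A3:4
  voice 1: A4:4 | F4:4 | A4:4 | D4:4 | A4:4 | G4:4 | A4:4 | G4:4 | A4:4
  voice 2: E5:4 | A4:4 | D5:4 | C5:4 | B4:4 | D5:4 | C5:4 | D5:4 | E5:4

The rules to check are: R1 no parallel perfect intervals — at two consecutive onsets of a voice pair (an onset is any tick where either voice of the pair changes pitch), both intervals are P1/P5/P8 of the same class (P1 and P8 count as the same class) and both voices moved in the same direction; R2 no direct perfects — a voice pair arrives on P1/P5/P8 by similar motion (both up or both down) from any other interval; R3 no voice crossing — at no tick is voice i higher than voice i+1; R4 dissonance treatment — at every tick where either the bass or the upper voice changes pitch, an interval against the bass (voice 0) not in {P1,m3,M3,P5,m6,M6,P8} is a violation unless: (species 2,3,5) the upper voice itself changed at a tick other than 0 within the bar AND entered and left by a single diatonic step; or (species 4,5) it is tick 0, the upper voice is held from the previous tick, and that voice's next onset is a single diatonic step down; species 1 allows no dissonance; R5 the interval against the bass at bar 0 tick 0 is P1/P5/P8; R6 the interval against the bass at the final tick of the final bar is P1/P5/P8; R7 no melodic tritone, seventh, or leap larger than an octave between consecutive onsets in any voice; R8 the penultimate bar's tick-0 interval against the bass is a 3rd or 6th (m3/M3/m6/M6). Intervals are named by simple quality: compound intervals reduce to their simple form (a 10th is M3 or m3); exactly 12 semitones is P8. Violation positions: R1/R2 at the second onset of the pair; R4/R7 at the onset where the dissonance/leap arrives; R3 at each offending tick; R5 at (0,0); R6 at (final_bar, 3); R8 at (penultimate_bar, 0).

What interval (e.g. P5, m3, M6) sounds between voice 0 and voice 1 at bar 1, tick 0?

voice 0=F3 voice 1=F4 -> P8

P8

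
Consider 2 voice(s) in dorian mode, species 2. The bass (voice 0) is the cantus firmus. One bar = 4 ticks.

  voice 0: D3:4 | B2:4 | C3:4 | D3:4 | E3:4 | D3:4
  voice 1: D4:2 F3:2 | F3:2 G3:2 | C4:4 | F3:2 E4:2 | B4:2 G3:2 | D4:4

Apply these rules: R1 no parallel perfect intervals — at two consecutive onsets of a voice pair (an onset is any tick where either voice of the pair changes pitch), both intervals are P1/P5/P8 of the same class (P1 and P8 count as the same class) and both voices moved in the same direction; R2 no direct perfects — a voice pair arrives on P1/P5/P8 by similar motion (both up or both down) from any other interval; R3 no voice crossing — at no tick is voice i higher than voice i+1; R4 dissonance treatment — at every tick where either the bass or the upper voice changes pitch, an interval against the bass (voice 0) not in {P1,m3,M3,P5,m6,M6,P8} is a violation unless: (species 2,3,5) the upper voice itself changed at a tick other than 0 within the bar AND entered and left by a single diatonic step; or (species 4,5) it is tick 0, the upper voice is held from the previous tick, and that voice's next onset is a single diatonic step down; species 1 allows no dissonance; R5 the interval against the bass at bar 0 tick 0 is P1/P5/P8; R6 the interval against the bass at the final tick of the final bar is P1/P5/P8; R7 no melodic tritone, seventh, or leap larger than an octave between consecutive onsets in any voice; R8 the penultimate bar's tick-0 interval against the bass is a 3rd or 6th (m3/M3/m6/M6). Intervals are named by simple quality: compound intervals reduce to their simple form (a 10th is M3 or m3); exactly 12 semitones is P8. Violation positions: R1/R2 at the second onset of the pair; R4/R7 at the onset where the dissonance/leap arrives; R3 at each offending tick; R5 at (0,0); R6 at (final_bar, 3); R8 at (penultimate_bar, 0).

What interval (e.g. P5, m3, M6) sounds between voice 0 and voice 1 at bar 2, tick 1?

P8

voice 0=C3 voice 1=C4 -> P8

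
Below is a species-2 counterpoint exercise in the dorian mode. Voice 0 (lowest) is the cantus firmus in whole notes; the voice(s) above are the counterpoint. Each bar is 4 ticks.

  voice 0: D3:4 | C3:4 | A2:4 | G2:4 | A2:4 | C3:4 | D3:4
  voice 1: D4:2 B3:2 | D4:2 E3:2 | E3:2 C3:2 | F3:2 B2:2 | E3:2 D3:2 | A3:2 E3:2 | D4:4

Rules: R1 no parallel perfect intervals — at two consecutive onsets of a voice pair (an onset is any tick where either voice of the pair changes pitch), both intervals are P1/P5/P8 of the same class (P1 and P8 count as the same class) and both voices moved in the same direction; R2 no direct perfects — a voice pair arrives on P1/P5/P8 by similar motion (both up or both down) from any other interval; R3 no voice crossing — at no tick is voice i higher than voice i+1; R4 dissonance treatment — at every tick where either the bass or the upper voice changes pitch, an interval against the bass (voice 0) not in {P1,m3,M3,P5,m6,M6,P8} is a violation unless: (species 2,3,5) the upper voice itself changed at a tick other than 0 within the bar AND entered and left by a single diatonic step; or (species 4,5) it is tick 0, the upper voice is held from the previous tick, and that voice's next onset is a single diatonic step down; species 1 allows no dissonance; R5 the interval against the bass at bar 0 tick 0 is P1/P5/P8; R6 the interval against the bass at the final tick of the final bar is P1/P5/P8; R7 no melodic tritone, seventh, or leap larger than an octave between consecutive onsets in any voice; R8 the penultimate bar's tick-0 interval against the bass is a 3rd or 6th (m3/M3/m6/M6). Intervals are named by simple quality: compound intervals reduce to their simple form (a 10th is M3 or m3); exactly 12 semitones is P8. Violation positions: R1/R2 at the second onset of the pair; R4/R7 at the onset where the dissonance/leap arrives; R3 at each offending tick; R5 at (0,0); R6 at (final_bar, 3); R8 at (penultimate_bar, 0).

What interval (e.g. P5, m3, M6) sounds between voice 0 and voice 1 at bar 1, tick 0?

M2

voice 0=C3 voice 1=D4 -> M2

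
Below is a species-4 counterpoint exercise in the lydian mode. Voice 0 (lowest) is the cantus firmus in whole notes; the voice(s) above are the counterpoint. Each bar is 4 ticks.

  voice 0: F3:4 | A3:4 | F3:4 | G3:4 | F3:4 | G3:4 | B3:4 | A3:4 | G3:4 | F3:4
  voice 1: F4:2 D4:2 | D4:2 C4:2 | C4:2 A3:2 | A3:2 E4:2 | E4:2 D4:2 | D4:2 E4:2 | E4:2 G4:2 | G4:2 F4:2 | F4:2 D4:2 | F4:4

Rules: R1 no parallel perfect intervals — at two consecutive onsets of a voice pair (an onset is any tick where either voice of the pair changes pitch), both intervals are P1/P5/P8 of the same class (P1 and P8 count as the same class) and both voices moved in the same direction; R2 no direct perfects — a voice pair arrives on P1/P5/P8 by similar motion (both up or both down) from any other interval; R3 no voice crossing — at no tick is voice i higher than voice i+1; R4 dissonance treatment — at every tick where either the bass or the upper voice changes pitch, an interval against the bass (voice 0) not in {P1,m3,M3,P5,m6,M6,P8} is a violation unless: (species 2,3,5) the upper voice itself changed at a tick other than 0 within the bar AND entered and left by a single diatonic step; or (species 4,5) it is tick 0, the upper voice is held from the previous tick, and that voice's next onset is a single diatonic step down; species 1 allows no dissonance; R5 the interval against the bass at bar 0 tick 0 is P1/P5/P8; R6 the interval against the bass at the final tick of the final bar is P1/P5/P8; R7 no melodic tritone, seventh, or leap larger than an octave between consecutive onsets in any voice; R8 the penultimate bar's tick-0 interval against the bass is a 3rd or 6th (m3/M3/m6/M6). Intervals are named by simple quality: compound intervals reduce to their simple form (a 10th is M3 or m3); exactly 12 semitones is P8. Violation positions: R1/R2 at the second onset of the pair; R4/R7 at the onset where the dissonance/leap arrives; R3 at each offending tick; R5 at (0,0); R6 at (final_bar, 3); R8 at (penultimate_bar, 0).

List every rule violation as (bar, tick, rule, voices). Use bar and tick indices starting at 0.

(3, 0, R4, (0, 1))
(6, 0, R4, (0, 1))
(8, 0, R4, (0, 1))
(8, 0, R8, (0, 1))

bar 0: v0=F3 v1=F4 downbeat P8
bar 1: v0=A3 v1=D4 downbeat P4
bar 2: v0=F3 v1=C4 downbeat P5
bar 3: v0=G3 v1=A3 downbeat M2
bar 4: v0=F3 v1=E4 downbeat M7
bar 5: v0=G3 v1=D4 downbeat P5
bar 6: v0=B3 v1=E4 downbeat P4
bar 7: v0=A3 v1=G4 downbeat m7
bar 8: v0=G3 v1=F4 downbeat m7
bar 9: v0=F3 v1=F4 downbeat P8
  -> R4 @ bar 3 tick 0 v(0, 1): G3/A3 M2 untreated
  -> R4 @ bar 6 tick 0 v(0, 1): B3/E4 P4 untreated
  -> R4 @ bar 8 tick 0 v(0, 1): G3/F4 m7 untreated
  -> R8 @ bar 8 tick 0 v(0, 1): penult m7 not 3rd/6th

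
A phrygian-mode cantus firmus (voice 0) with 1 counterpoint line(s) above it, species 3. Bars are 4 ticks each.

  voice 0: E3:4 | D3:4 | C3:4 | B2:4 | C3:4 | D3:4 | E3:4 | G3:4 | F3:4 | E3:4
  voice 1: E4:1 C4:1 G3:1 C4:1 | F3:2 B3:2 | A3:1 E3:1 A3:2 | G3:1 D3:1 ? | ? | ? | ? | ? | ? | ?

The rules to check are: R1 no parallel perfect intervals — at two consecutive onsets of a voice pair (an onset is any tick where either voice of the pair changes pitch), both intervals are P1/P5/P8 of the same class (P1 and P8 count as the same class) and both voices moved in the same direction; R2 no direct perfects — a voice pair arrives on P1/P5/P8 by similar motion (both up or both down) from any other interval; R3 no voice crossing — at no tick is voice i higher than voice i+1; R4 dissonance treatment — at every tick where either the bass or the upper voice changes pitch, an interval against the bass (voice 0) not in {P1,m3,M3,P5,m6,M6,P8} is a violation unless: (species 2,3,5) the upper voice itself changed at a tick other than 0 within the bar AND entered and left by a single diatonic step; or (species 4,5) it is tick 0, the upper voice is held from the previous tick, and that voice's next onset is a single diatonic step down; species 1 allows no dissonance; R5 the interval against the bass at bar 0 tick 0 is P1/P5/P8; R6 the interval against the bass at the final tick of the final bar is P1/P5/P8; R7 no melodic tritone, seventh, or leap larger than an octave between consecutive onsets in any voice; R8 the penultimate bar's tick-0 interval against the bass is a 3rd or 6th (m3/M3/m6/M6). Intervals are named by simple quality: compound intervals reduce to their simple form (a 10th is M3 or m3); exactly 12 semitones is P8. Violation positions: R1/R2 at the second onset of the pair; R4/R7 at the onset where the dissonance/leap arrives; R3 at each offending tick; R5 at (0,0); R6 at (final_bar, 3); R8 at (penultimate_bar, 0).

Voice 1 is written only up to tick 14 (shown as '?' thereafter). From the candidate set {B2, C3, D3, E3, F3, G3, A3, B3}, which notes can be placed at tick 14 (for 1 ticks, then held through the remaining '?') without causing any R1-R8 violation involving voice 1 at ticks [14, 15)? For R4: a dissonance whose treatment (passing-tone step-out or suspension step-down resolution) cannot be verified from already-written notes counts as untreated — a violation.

{B2, B3, D3, G3}

B2: legal
C3: violates R4
D3: legal
E3: violates R4
F3: violates R4
G3: legal
A3: violates R4
B3: legal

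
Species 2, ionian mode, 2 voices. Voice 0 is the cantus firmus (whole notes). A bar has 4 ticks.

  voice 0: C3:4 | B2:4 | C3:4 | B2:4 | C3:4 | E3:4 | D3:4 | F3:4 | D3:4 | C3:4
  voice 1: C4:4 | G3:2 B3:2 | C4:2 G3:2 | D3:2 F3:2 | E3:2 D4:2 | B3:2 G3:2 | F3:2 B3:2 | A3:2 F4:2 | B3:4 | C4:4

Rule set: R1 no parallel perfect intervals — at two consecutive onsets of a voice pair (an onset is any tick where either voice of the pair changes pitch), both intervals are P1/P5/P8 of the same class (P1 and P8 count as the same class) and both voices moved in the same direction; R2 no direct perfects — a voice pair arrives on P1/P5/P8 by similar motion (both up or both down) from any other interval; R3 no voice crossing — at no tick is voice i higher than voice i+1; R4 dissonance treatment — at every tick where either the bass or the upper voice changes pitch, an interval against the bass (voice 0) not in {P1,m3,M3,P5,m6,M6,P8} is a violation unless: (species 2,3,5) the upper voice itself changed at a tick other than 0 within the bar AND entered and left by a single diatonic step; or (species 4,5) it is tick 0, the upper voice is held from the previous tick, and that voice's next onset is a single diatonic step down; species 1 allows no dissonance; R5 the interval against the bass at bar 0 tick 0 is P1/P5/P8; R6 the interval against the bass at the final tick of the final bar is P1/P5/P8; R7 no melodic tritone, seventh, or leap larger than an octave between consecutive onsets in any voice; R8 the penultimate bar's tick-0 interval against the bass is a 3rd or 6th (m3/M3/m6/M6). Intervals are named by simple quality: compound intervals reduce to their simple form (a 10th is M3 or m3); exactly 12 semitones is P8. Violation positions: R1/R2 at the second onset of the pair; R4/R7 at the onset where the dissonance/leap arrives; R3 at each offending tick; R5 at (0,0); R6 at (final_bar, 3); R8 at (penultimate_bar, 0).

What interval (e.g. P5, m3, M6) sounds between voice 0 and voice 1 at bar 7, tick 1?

M3

voice 0=F3 voice 1=A3 -> M3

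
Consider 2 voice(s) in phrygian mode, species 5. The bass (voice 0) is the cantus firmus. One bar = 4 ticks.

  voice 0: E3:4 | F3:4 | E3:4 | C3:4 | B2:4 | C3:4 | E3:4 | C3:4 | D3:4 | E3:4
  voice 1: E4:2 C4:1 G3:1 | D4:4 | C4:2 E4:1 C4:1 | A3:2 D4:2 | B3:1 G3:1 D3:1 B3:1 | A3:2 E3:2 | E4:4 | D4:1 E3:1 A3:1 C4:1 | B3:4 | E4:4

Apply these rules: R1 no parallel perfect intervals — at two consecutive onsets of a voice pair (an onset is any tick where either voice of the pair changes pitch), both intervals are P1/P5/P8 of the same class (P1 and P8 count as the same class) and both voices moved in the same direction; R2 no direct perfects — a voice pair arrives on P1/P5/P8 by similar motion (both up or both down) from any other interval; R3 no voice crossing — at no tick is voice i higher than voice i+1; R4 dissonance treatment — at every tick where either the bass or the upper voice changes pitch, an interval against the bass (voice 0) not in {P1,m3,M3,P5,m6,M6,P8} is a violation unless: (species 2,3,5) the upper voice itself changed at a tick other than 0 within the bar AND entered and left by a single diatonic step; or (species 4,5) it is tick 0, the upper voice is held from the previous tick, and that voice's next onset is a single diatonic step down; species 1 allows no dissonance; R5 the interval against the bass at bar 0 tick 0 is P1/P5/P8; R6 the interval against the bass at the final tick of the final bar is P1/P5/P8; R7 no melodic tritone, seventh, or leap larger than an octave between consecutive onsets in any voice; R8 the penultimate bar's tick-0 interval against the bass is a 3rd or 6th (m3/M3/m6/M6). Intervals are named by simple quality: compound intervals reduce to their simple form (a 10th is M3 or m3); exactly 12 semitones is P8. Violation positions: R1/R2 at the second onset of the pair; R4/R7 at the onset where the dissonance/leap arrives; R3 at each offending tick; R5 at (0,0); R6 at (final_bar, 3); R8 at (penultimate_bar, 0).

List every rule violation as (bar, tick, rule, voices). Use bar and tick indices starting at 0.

(3, 2, R4, (0, 1))
(4, 0, R2, (0, 1))
(6, 0, R2, (0, 1))
(7, 0, R4, (0, 1))
(7, 1, R7, (1,))
(9, 0, R2, (0, 1))

bar 0: v0=E3 v1=E4 downbeat P8
bar 1: v0=F3 v1=D4 downbeat M6
bar 2: v0=E3 v1=C4 downbeat m6
bar 3: v0=C3 v1=A3 downbeat M6
bar 4: v0=B2 v1=B3 downbeat P8
bar 5: v0=C3 v1=A3 downbeat M6
bar 6: v0=E3 v1=E4 downbeat P8
bar 7: v0=C3 v1=D4 downbeat M2
bar 8: v0=D3 v1=B3 downbeat M6
bar 9: v0=E3 v1=E4 downbeat P8
  -> R4 @ bar 3 tick 2 v(0, 1): C3/D4 M2 untreated
  -> R2 @ bar 4 tick 0 v(0, 1): C3/D4 M2 -> B2/B3 P8 similar
  -> R2 @ bar 6 tick 0 v(0, 1): C3/E3 M3 -> E3/E4 P8 similar
  -> R4 @ bar 7 tick 0 v(0, 1): C3/D4 M2 untreated
  -> R7 @ bar 7 tick 1 v(1,): D4->E3 leap 10st
  -> R2 @ bar 9 tick 0 v(0, 1): D3/B3 M6 -> E3/E4 P8 similar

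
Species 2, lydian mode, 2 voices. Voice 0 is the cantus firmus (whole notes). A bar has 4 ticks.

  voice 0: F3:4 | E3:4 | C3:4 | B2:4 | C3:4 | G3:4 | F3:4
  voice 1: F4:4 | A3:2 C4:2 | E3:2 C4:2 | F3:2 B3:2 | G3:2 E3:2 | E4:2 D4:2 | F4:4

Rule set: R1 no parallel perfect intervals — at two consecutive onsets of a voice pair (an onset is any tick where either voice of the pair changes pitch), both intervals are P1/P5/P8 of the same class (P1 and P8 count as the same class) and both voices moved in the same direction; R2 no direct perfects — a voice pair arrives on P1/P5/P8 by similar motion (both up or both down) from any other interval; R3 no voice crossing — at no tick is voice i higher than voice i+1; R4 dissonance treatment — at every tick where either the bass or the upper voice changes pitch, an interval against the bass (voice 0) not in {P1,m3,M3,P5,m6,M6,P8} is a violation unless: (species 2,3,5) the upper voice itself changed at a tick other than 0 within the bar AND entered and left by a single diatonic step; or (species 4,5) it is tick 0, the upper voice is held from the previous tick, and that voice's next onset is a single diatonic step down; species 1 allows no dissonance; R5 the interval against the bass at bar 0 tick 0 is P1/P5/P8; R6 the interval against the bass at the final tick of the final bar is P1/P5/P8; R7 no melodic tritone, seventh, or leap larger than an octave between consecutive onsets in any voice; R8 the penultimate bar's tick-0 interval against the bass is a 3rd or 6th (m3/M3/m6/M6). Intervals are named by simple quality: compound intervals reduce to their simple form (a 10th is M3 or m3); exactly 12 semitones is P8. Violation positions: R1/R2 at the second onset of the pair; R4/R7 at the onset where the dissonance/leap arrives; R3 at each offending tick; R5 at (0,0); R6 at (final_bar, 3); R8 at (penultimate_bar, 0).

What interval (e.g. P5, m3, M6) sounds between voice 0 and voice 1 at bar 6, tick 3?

voice 0=F3 voice 1=F4 -> P8

P8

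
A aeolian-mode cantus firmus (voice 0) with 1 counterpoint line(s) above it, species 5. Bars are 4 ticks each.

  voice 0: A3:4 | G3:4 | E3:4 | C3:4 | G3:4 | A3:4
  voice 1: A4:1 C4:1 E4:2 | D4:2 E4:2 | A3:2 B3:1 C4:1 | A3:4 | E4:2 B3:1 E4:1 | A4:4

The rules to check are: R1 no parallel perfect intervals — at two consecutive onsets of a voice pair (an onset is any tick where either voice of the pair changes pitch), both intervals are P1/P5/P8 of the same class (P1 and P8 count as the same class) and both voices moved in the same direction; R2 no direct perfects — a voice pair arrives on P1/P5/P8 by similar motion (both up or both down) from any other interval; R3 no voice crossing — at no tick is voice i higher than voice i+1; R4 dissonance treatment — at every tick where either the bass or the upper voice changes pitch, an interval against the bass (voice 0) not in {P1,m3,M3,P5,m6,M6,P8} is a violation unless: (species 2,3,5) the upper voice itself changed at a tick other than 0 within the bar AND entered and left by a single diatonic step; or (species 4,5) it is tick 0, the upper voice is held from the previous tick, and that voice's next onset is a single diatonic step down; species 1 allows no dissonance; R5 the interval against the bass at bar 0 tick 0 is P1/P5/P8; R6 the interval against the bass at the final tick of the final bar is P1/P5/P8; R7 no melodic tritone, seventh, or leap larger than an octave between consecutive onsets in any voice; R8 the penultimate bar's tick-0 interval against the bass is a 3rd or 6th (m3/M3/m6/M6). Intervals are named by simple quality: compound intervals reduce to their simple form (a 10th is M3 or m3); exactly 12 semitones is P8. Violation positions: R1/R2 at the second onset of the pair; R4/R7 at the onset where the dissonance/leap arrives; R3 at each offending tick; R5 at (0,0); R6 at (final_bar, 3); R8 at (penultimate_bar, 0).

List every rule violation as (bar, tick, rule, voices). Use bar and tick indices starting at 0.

(1, 0, R1, (0, 1))
(2, 0, R4, (0, 1))
(5, 0, R2, (0, 1))

bar 0: v0=A3 v1=A4 downbeat P8
bar 1: v0=G3 v1=D4 downbeat P5
bar 2: v0=E3 v1=A3 downbeat P4
bar 3: v0=C3 v1=A3 downbeat M6
bar 4: v0=G3 v1=E4 downbeat M6
bar 5: v0=A3 v1=A4 downbeat P8
  -> R1 @ bar 1 tick 0 v(0, 1): A3/E4 P5 -> G3/D4 P5 similar
  -> R4 @ bar 2 tick 0 v(0, 1): E3/A3 P4 untreated
  -> R2 @ bar 5 tick 0 v(0, 1): G3/E4 M6 -> A3/A4 P8 similar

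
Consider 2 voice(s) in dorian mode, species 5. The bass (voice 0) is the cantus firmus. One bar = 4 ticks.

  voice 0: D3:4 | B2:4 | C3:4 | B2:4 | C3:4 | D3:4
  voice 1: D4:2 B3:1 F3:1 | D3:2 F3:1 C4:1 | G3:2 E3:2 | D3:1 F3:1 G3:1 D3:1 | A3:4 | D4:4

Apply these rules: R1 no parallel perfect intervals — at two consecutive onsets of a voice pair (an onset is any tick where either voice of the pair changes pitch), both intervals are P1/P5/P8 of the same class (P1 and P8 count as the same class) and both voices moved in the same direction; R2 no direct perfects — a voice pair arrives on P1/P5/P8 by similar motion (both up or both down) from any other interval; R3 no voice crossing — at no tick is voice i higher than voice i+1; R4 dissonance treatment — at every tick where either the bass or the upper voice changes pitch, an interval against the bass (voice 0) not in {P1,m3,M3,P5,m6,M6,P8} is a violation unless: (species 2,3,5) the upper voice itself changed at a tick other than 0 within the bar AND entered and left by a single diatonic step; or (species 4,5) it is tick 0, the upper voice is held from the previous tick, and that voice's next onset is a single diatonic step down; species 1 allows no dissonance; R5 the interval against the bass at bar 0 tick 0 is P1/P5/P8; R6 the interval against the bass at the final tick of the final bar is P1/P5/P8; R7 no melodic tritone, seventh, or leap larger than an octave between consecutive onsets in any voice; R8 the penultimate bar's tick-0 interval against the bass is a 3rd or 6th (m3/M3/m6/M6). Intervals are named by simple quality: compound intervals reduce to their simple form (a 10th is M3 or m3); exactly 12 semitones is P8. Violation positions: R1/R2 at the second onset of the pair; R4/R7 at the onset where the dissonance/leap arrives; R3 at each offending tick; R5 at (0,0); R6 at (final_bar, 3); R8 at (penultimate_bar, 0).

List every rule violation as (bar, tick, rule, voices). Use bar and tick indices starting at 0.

(0, 3, R7, (1,))
(1, 2, R4, (0, 1))
(1, 3, R4, (0, 1))
(3, 1, R4, (0, 1))
(5, 0, R2, (0, 1))

bar 0: v0=D3 v1=D4 downbeat P8
bar 1: v0=B2 v1=D3 downbeat m3
bar 2: v0=C3 v1=G3 downbeat P5
bar 3: v0=B2 v1=D3 downbeat m3
bar 4: v0=C3 v1=A3 downbeat M6
bar 5: v0=D3 v1=D4 downbeat P8
  -> R7 @ bar 0 tick 3 v(1,): B3->F3 leap 6st
  -> R4 @ bar 1 tick 2 v(0, 1): B2/F3 TT untreated
  -> R4 @ bar 1 tick 3 v(0, 1): B2/C4 m2 untreated
  -> R4 @ bar 3 tick 1 v(0, 1): B2/F3 TT untreated
  -> R2 @ bar 5 tick 0 v(0, 1): C3/A3 M6 -> D3/D4 P8 similar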